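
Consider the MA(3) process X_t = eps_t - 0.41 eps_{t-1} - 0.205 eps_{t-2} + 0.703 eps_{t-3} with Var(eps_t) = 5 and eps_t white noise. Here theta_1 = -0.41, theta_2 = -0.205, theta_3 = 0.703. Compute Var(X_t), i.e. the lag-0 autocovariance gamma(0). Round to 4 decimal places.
\gamma(0) = 8.5217

For an MA(q) process X_t = eps_t + sum_i theta_i eps_{t-i} with
Var(eps_t) = sigma^2, the variance is
  gamma(0) = sigma^2 * (1 + sum_i theta_i^2).
  sum_i theta_i^2 = (-0.41)^2 + (-0.205)^2 + (0.703)^2 = 0.1681 + 0.042025 + 0.494209 = 0.704334.
  gamma(0) = 5 * (1 + 0.704334) = 5 * 1.704334 = 8.52167, which rounds to 8.5217.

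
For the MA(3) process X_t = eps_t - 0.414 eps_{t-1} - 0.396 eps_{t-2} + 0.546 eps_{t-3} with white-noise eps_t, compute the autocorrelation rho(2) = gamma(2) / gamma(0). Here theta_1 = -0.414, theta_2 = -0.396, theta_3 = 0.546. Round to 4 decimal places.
\rho(2) = -0.3825

For an MA(q) process with theta_0 = 1, the autocovariance is
  gamma(k) = sigma^2 * sum_{i=0..q-k} theta_i * theta_{i+k},
and rho(k) = gamma(k) / gamma(0). Sigma^2 cancels.
  numerator   = (1)*(-0.396) + (-0.414)*(0.546) = -0.622044.
  denominator = (1)^2 + (-0.414)^2 + (-0.396)^2 + (0.546)^2 = 1.626328.
  rho(2) = -0.622044 / 1.626328 = -0.3825.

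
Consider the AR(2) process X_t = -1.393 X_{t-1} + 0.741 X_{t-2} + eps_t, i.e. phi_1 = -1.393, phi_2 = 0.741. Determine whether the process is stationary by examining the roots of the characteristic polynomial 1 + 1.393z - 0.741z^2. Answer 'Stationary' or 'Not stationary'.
\text{Not stationary}

The AR(p) characteristic polynomial is P(z) = 1 + 1.393z - 0.741z^2.
Stationarity requires all roots to lie outside the unit circle, i.e. |z| > 1 for every root.
Set 1 + (1.393) z + (-0.741) z^2 = 0, i.e. a z^2 + b z + c = 0 with a = -0.741, b = 1.393, c = 1.
Discriminant D = b^2 - 4ac = (1.393)^2 - 4*(-0.741)*1 = 1.940449 - (-2.964) = 4.904449.
D >= 0, so the roots are real: z = (-b +/- sqrt(D)) / (2a) = (-1.393 +/- 2.214599) / (-1.482).
  z_1 = (-1.393 + 2.214599) / (-1.482) = -0.5544,   |z_1| = 0.5544.
  z_2 = (-1.393 - 2.214599) / (-1.482) = 2.4343,   |z_2| = 2.4343.
Moduli of all roots: 0.5544, 2.4343.
All moduli strictly greater than 1? No.
Verdict: Not stationary.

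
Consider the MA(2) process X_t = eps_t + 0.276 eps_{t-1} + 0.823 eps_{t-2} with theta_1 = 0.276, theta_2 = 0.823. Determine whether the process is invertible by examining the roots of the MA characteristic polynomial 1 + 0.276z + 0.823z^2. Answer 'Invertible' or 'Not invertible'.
\text{Invertible}

The MA(q) characteristic polynomial is P(z) = 1 + 0.276z + 0.823z^2.
Invertibility requires all roots to lie outside the unit circle, i.e. |z| > 1 for every root.
Set 1 + (0.276) z + (0.823) z^2 = 0, i.e. a z^2 + b z + c = 0 with a = 0.823, b = 0.276, c = 1.
Discriminant D = b^2 - 4ac = (0.276)^2 - 4*(0.823)*1 = 0.076176 - (3.292) = -3.215824.
D < 0, so the roots are the complex-conjugate pair z = (-b +/- i sqrt(-D)) / (2a) = -0.1677 +/- 1.0895i.
For a conjugate pair |z|^2 = z * conj(z) = (product of roots) = c/a = 1/(0.823) = 1.215067, so |z| = sqrt(1.215067) = 1.1023 for both roots.
Moduli of all roots: 1.1023, 1.1023.
All moduli strictly greater than 1? Yes.
Verdict: Invertible.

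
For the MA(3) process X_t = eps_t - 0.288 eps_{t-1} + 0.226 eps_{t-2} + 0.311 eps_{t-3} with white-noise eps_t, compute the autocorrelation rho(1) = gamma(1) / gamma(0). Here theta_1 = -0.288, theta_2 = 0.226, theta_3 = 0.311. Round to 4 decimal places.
\rho(1) = -0.2298

For an MA(q) process with theta_0 = 1, the autocovariance is
  gamma(k) = sigma^2 * sum_{i=0..q-k} theta_i * theta_{i+k},
and rho(k) = gamma(k) / gamma(0). Sigma^2 cancels.
  numerator   = (1)*(-0.288) + (-0.288)*(0.226) + (0.226)*(0.311) = -0.282802.
  denominator = (1)^2 + (-0.288)^2 + (0.226)^2 + (0.311)^2 = 1.230741.
  rho(1) = -0.282802 / 1.230741 = -0.2298.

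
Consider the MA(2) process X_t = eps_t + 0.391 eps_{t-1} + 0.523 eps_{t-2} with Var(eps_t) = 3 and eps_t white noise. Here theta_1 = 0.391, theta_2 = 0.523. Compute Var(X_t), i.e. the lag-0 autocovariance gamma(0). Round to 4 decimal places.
\gamma(0) = 4.2792

For an MA(q) process X_t = eps_t + sum_i theta_i eps_{t-i} with
Var(eps_t) = sigma^2, the variance is
  gamma(0) = sigma^2 * (1 + sum_i theta_i^2).
  sum_i theta_i^2 = (0.391)^2 + (0.523)^2 = 0.152881 + 0.273529 = 0.42641.
  gamma(0) = 3 * (1 + 0.42641) = 3 * 1.42641 = 4.27923, which rounds to 4.2792.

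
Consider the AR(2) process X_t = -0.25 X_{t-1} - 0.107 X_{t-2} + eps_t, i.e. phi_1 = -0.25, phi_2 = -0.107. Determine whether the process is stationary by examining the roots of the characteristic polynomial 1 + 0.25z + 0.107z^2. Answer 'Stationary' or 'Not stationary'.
\text{Stationary}

The AR(p) characteristic polynomial is P(z) = 1 + 0.25z + 0.107z^2.
Stationarity requires all roots to lie outside the unit circle, i.e. |z| > 1 for every root.
Set 1 + (0.25) z + (0.107) z^2 = 0, i.e. a z^2 + b z + c = 0 with a = 0.107, b = 0.25, c = 1.
Discriminant D = b^2 - 4ac = (0.25)^2 - 4*(0.107)*1 = 0.0625 - (0.428) = -0.3655.
D < 0, so the roots are the complex-conjugate pair z = (-b +/- i sqrt(-D)) / (2a) = -1.1682 +/- 2.8251i.
For a conjugate pair |z|^2 = z * conj(z) = (product of roots) = c/a = 1/(0.107) = 9.345794, so |z| = sqrt(9.345794) = 3.0571 for both roots.
Moduli of all roots: 3.0571, 3.0571.
All moduli strictly greater than 1? Yes.
Verdict: Stationary.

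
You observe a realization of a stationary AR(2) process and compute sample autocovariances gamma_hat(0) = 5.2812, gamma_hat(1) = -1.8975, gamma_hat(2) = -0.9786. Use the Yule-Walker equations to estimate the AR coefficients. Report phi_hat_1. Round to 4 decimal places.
\hat\phi_{1} = -0.4890

The Yule-Walker equations for an AR(p) process read, in matrix form,
  Gamma_p phi = r_p,   with   (Gamma_p)_{ij} = gamma(|i - j|),
                       (r_p)_i = gamma(i),   i,j = 1..p.
Substitute the sample gammas (Toeplitz matrix and right-hand side of size 2):
  Gamma_p = [[5.2812, -1.8975], [-1.8975, 5.2812]]
  r_p     = [-1.8975, -0.9786]
Written out:
  5.2812 phi_1 - 1.8975 phi_2 = -1.8975
  -1.8975 phi_1 + 5.2812 phi_2 = -0.9786
Solve by Cramer's rule:
  det = gamma(0)^2 - gamma(1)^2 = (5.2812)^2 - (-1.8975)^2 = 27.89107344 - 3.60050625 = 24.29056719
  phi_hat_1 = [gamma(1) gamma(0) - gamma(1) gamma(2)] / det = [(-1.8975)(5.2812) - (-1.8975)(-0.9786)] / 24.29056719 = -11.8779705 / 24.29056719 = -0.489
  phi_hat_2 = [gamma(0) gamma(2) - gamma(1)^2] / det = [(5.2812)(-0.9786) - (-1.8975)^2] / 24.29056719 = -8.76868857 / 24.29056719 = -0.361
So phi_hat = [-0.4890, -0.3610].
Therefore phi_hat_1 = -0.4890.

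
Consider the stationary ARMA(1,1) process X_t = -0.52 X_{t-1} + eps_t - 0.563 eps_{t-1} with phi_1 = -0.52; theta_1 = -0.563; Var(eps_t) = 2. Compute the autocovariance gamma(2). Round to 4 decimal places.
\gamma(2) = 1.9957

Multiply the model equation by X_{t-k} and take expectations. With theta_0 = psi_0 = 1 and psi_j the MA(infinity) weights, this gives
  gamma(k) - sum_i phi_i gamma(k-i) = c_k,
  c_k = sigma^2 * sum_{j=k..q} theta_j psi_{j-k}   (c_k = 0 for k > q),
using gamma(-m) = gamma(m).
psi-weights needed (psi_j = theta_j + sum_i phi_i psi_{j-i}):
  psi_1 = theta_1 + phi_1 = -0.563 + (-0.52) = -1.083
Right-hand sides:
  c_0 = sigma^2 (1 + theta_1 psi_1) = 2 * (1 + (-0.563)(-1.083)) = 2 * 1.609729 = 3.219458
  c_1 = sigma^2 theta_1 = 2 * (-0.563) = -1.126
  c_2 = 0
Equations for k = 0 and k = 1 (AR order 1):
  gamma(0) = phi_1 gamma(1) + c_0
  gamma(1) = phi_1 gamma(0) + c_1
Substituting the second into the first: gamma(0) (1 - phi_1^2) = c_0 + phi_1 c_1, so
  gamma(0) = (c_0 + phi_1 c_1) / (1 - phi_1^2) = (3.219458 + (-0.52)(-1.126)) / (1 - (-0.52)^2) = 3.804978 / 0.7296 = 5.215156.
  gamma(1) = phi_1 gamma(0) + c_1 = (-0.52)(5.215156) + (-1.126) = -3.837881.
For k = 2 (> q): gamma(2) = phi_1 gamma(1) = (-0.52)(-3.837881) = 1.995698.
Therefore gamma(2) = 1.9957 (to 4 decimal places).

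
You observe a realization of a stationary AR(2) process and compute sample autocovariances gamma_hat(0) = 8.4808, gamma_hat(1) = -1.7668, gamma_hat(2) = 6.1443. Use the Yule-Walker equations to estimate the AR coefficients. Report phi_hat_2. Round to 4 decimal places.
\hat\phi_{2} = 0.7120

The Yule-Walker equations for an AR(p) process read, in matrix form,
  Gamma_p phi = r_p,   with   (Gamma_p)_{ij} = gamma(|i - j|),
                       (r_p)_i = gamma(i),   i,j = 1..p.
Substitute the sample gammas (Toeplitz matrix and right-hand side of size 2):
  Gamma_p = [[8.4808, -1.7668], [-1.7668, 8.4808]]
  r_p     = [-1.7668, 6.1443]
Written out:
  8.4808 phi_1 - 1.7668 phi_2 = -1.7668
  -1.7668 phi_1 + 8.4808 phi_2 = 6.1443
Solve by Cramer's rule:
  det = gamma(0)^2 - gamma(1)^2 = (8.4808)^2 - (-1.7668)^2 = 71.92396864 - 3.12158224 = 68.8023864
  phi_hat_1 = [gamma(1) gamma(0) - gamma(1) gamma(2)] / det = [(-1.7668)(8.4808) - (-1.7668)(6.1443)] / 68.8023864 = -4.1281282 / 68.8023864 = -0.06
  phi_hat_2 = [gamma(0) gamma(2) - gamma(1)^2] / det = [(8.4808)(6.1443) - (-1.7668)^2] / 68.8023864 = 48.9869972 / 68.8023864 = 0.712
So phi_hat = [-0.0600, 0.7120].
Therefore phi_hat_2 = 0.7120.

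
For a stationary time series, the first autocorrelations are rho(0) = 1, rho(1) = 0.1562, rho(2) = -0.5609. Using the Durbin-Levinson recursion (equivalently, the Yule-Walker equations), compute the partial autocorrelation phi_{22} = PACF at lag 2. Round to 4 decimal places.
\phi_{22} = -0.5999

The PACF at lag k is phi_{kk}, the last component of the solution
to the Yule-Walker system G_k phi = r_k where
  (G_k)_{ij} = rho(|i - j|), (r_k)_i = rho(i), i,j = 1..k.
Equivalently, Durbin-Levinson gives phi_{kk} iteratively:
  phi_{11} = rho(1)
  phi_{kk} = [rho(k) - sum_{j=1..k-1} phi_{k-1,j} rho(k-j)]
            / [1 - sum_{j=1..k-1} phi_{k-1,j} rho(j)],
  phi_{k,j} = phi_{k-1,j} - phi_{kk} phi_{k-1,k-j},  j = 1..k-1.
Step k = 1:
  phi_11 = rho(1) = 0.1562.
Step k = 2:
  phi_22 = [rho(2) - phi_11 rho(1)] / [1 - phi_11 rho(1)] = [-0.5609 - (0.1562)(0.1562)] / [1 - (0.1562)(0.1562)]
         = -0.58529844 / 0.97560156 = -0.5999.
Therefore phi_{22} = -0.5999.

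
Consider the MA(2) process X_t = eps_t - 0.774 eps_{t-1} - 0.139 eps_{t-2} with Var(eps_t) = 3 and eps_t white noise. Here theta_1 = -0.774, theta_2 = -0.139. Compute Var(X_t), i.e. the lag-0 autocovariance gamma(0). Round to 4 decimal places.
\gamma(0) = 4.8552

For an MA(q) process X_t = eps_t + sum_i theta_i eps_{t-i} with
Var(eps_t) = sigma^2, the variance is
  gamma(0) = sigma^2 * (1 + sum_i theta_i^2).
  sum_i theta_i^2 = (-0.774)^2 + (-0.139)^2 = 0.599076 + 0.019321 = 0.618397.
  gamma(0) = 3 * (1 + 0.618397) = 3 * 1.618397 = 4.855191, which rounds to 4.8552.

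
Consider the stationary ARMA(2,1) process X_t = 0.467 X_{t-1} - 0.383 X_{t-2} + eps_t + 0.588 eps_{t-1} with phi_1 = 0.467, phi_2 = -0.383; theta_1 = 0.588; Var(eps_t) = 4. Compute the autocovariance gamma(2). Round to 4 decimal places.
\gamma(2) = -1.2834

Multiply the model equation by X_{t-k} and take expectations. With theta_0 = psi_0 = 1 and psi_j the MA(infinity) weights, this gives
  gamma(k) - sum_i phi_i gamma(k-i) = c_k,
  c_k = sigma^2 * sum_{j=k..q} theta_j psi_{j-k}   (c_k = 0 for k > q),
using gamma(-m) = gamma(m).
psi-weights needed (psi_j = theta_j + sum_i phi_i psi_{j-i}):
  psi_1 = theta_1 + phi_1 = 0.588 + (0.467) = 1.055
Right-hand sides:
  c_0 = sigma^2 (1 + theta_1 psi_1) = 4 * (1 + (0.588)(1.055)) = 4 * 1.62034 = 6.48136
  c_1 = sigma^2 theta_1 = 4 * (0.588) = 2.352
  c_2 = 0
Equations for k = 0, 1, 2 (AR order 2, c_2 = 0):
  (E0) gamma(0) = phi_1 gamma(1) + phi_2 gamma(2) + c_0
  (E1) gamma(1) = phi_1 gamma(0) + phi_2 gamma(1) + c_1
  (E2) gamma(2) = phi_1 gamma(1) + phi_2 gamma(0)
From (E1): gamma(1) = A gamma(0) + B with
  A = phi_1 / (1 - phi_2) = 0.467 / 1.383 = 0.337672,   B = c_1 / (1 - phi_2) = 2.352 / 1.383 = 1.700651.
Insert (E2) into (E0): gamma(0) (1 - phi_2^2) = phi_1 (1 + phi_2) gamma(1) + c_0.
  phi_1 (1 + phi_2) = (0.467)(0.617) = 0.288139,   1 - phi_2^2 = 0.853311.
Replace gamma(1) by A gamma(0) + B and collect gamma(0):
  gamma(0) [0.853311 - (0.288139)(0.337672)] = (0.288139)(1.700651) + 6.48136
  gamma(0) * 0.756015 = 6.971384
  gamma(0) = 6.971384 / 0.756015 = 9.221229.
  gamma(1) = A gamma(0) + B = (0.337672)(9.221229) + (1.700651) = 4.814399.
  gamma(2) = phi_1 gamma(1) + phi_2 gamma(0) = (0.467)(4.814399) + (-0.383)(9.221229) = -1.283406.
Therefore gamma(2) = -1.2834 (to 4 decimal places).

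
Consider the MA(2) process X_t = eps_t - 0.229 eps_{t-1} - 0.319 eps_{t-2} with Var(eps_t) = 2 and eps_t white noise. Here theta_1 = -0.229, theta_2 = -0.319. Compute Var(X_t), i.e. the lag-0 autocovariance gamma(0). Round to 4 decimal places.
\gamma(0) = 2.3084

For an MA(q) process X_t = eps_t + sum_i theta_i eps_{t-i} with
Var(eps_t) = sigma^2, the variance is
  gamma(0) = sigma^2 * (1 + sum_i theta_i^2).
  sum_i theta_i^2 = (-0.229)^2 + (-0.319)^2 = 0.052441 + 0.101761 = 0.154202.
  gamma(0) = 2 * (1 + 0.154202) = 2 * 1.154202 = 2.308404, which rounds to 2.3084.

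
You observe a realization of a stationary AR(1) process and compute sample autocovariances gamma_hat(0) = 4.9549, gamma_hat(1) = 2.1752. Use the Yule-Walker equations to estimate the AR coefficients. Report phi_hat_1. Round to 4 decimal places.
\hat\phi_{1} = 0.4390

The Yule-Walker equations for an AR(p) process read, in matrix form,
  Gamma_p phi = r_p,   with   (Gamma_p)_{ij} = gamma(|i - j|),
                       (r_p)_i = gamma(i),   i,j = 1..p.
Substitute the sample gammas (Toeplitz matrix and right-hand side of size 1):
  Gamma_p = [[4.9549]]
  r_p     = [2.1752]
With p = 1 this is the single equation gamma(0) phi_1 = gamma(1):
  phi_hat_1 = gamma(1) / gamma(0) = 2.1752 / 4.9549 = 0.4390.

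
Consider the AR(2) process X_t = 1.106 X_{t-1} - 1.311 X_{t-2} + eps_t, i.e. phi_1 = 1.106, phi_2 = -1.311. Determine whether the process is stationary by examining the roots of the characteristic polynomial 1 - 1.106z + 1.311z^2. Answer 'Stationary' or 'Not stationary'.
\text{Not stationary}

The AR(p) characteristic polynomial is P(z) = 1 - 1.106z + 1.311z^2.
Stationarity requires all roots to lie outside the unit circle, i.e. |z| > 1 for every root.
Set 1 + (-1.106) z + (1.311) z^2 = 0, i.e. a z^2 + b z + c = 0 with a = 1.311, b = -1.106, c = 1.
Discriminant D = b^2 - 4ac = (-1.106)^2 - 4*(1.311)*1 = 1.223236 - (5.244) = -4.020764.
D < 0, so the roots are the complex-conjugate pair z = (-b +/- i sqrt(-D)) / (2a) = 0.4218 +/- 0.7648i.
For a conjugate pair |z|^2 = z * conj(z) = (product of roots) = c/a = 1/(1.311) = 0.762777, so |z| = sqrt(0.762777) = 0.8734 for both roots.
Moduli of all roots: 0.8734, 0.8734.
All moduli strictly greater than 1? No.
Verdict: Not stationary.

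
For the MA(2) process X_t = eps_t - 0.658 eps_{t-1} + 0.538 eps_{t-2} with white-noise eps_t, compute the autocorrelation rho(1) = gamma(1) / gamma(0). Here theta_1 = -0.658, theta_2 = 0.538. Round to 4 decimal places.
\rho(1) = -0.5876

For an MA(q) process with theta_0 = 1, the autocovariance is
  gamma(k) = sigma^2 * sum_{i=0..q-k} theta_i * theta_{i+k},
and rho(k) = gamma(k) / gamma(0). Sigma^2 cancels.
  numerator   = (1)*(-0.658) + (-0.658)*(0.538) = -1.012004.
  denominator = (1)^2 + (-0.658)^2 + (0.538)^2 = 1.722408.
  rho(1) = -1.012004 / 1.722408 = -0.5876.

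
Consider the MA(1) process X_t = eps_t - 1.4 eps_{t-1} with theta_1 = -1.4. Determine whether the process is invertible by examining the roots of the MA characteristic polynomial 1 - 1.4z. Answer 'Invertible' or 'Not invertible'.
\text{Not invertible}

The MA(q) characteristic polynomial is P(z) = 1 - 1.4z.
Invertibility requires all roots to lie outside the unit circle, i.e. |z| > 1 for every root.
This is linear in z: 1 + (-1.4) z = 0  =>  z = -1/(-1.4) = 0.714286,  |z| = 0.714286.
Moduli of all roots: 0.7143.
All moduli strictly greater than 1? No.
Verdict: Not invertible.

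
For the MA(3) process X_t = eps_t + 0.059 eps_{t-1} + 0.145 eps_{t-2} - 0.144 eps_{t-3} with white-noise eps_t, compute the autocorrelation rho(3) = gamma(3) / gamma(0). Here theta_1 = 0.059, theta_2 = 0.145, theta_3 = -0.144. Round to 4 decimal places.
\rho(3) = -0.1378

For an MA(q) process with theta_0 = 1, the autocovariance is
  gamma(k) = sigma^2 * sum_{i=0..q-k} theta_i * theta_{i+k},
and rho(k) = gamma(k) / gamma(0). Sigma^2 cancels.
  numerator   = (1)*(-0.144) = -0.144.
  denominator = (1)^2 + (0.059)^2 + (0.145)^2 + (-0.144)^2 = 1.045242.
  rho(3) = -0.144 / 1.045242 = -0.1378.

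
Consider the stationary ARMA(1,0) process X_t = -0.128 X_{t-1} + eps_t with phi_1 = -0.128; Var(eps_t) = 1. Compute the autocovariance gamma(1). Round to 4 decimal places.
\gamma(1) = -0.1301

Multiply the model equation by X_{t-k} and take expectations. With theta_0 = psi_0 = 1 and psi_j the MA(infinity) weights, this gives
  gamma(k) - sum_i phi_i gamma(k-i) = c_k,
  c_k = sigma^2 * sum_{j=k..q} theta_j psi_{j-k}   (c_k = 0 for k > q),
using gamma(-m) = gamma(m).
Pure AR (q = 0): c_0 = sigma^2 = 1, c_k = 0 for k >= 1.
Equations for k = 0 and k = 1 (AR order 1):
  gamma(0) = phi_1 gamma(1) + c_0
  gamma(1) = phi_1 gamma(0) + c_1
Substituting the second into the first: gamma(0) (1 - phi_1^2) = c_0 + phi_1 c_1, so
  gamma(0) = c_0 / (1 - phi_1^2) = 1 / (1 - (-0.128)^2) = 1 / 0.983616 = 1.016657.
  gamma(1) = phi_1 gamma(0) = (-0.128)(1.016657) = -0.130132.
Therefore gamma(1) = -0.1301 (to 4 decimal places).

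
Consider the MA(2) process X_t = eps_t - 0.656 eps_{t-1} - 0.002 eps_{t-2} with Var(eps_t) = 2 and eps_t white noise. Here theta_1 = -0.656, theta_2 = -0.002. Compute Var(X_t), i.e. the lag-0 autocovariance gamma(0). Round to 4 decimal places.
\gamma(0) = 2.8607

For an MA(q) process X_t = eps_t + sum_i theta_i eps_{t-i} with
Var(eps_t) = sigma^2, the variance is
  gamma(0) = sigma^2 * (1 + sum_i theta_i^2).
  sum_i theta_i^2 = (-0.656)^2 + (-0.002)^2 = 0.430336 + 0.000004 = 0.43034.
  gamma(0) = 2 * (1 + 0.43034) = 2 * 1.43034 = 2.86068, which rounds to 2.8607.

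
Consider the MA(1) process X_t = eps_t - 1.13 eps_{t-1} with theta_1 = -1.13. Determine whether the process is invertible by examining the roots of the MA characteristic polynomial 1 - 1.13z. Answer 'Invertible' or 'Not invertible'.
\text{Not invertible}

The MA(q) characteristic polynomial is P(z) = 1 - 1.13z.
Invertibility requires all roots to lie outside the unit circle, i.e. |z| > 1 for every root.
This is linear in z: 1 + (-1.13) z = 0  =>  z = -1/(-1.13) = 0.884956,  |z| = 0.884956.
Moduli of all roots: 0.8850.
All moduli strictly greater than 1? No.
Verdict: Not invertible.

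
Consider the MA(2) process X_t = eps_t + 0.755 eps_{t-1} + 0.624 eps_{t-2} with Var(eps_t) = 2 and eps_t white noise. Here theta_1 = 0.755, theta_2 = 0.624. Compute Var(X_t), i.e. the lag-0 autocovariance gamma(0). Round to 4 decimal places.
\gamma(0) = 3.9188

For an MA(q) process X_t = eps_t + sum_i theta_i eps_{t-i} with
Var(eps_t) = sigma^2, the variance is
  gamma(0) = sigma^2 * (1 + sum_i theta_i^2).
  sum_i theta_i^2 = (0.755)^2 + (0.624)^2 = 0.570025 + 0.389376 = 0.959401.
  gamma(0) = 2 * (1 + 0.959401) = 2 * 1.959401 = 3.918802, which rounds to 3.9188.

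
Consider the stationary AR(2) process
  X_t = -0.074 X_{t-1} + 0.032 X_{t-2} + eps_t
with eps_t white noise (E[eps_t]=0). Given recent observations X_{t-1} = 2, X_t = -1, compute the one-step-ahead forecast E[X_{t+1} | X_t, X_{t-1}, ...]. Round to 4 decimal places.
E[X_{t+1} \mid \mathcal F_t] = 0.1380

For an AR(p) model X_t = c + sum_i phi_i X_{t-i} + eps_t, the
one-step-ahead conditional mean is
  E[X_{t+1} | X_t, ...] = c + sum_i phi_i X_{t+1-i}.
Substitute known values:
  E[X_{t+1} | ...] = (-0.074) * (-1) + (0.032) * (2)
                   = 0.1380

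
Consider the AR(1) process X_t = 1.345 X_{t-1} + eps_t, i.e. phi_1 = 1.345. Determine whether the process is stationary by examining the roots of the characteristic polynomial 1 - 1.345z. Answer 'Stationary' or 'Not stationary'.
\text{Not stationary}

The AR(p) characteristic polynomial is P(z) = 1 - 1.345z.
Stationarity requires all roots to lie outside the unit circle, i.e. |z| > 1 for every root.
This is linear in z: 1 + (-1.345) z = 0  =>  z = -1/(-1.345) = 0.743494,  |z| = 0.743494.
Moduli of all roots: 0.7435.
All moduli strictly greater than 1? No.
Verdict: Not stationary.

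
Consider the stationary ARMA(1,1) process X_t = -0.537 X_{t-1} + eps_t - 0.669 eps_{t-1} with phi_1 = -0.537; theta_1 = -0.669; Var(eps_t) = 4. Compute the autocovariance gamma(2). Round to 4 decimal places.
\gamma(2) = 4.9480

Multiply the model equation by X_{t-k} and take expectations. With theta_0 = psi_0 = 1 and psi_j the MA(infinity) weights, this gives
  gamma(k) - sum_i phi_i gamma(k-i) = c_k,
  c_k = sigma^2 * sum_{j=k..q} theta_j psi_{j-k}   (c_k = 0 for k > q),
using gamma(-m) = gamma(m).
psi-weights needed (psi_j = theta_j + sum_i phi_i psi_{j-i}):
  psi_1 = theta_1 + phi_1 = -0.669 + (-0.537) = -1.206
Right-hand sides:
  c_0 = sigma^2 (1 + theta_1 psi_1) = 4 * (1 + (-0.669)(-1.206)) = 4 * 1.806814 = 7.227256
  c_1 = sigma^2 theta_1 = 4 * (-0.669) = -2.676
  c_2 = 0
Equations for k = 0 and k = 1 (AR order 1):
  gamma(0) = phi_1 gamma(1) + c_0
  gamma(1) = phi_1 gamma(0) + c_1
Substituting the second into the first: gamma(0) (1 - phi_1^2) = c_0 + phi_1 c_1, so
  gamma(0) = (c_0 + phi_1 c_1) / (1 - phi_1^2) = (7.227256 + (-0.537)(-2.676)) / (1 - (-0.537)^2) = 8.664268 / 0.711631 = 12.175226.
  gamma(1) = phi_1 gamma(0) + c_1 = (-0.537)(12.175226) + (-2.676) = -9.214096.
For k = 2 (> q): gamma(2) = phi_1 gamma(1) = (-0.537)(-9.214096) = 4.94797.
Therefore gamma(2) = 4.9480 (to 4 decimal places).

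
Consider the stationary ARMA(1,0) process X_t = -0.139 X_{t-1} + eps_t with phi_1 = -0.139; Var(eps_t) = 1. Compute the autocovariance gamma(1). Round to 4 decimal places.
\gamma(1) = -0.1417

Multiply the model equation by X_{t-k} and take expectations. With theta_0 = psi_0 = 1 and psi_j the MA(infinity) weights, this gives
  gamma(k) - sum_i phi_i gamma(k-i) = c_k,
  c_k = sigma^2 * sum_{j=k..q} theta_j psi_{j-k}   (c_k = 0 for k > q),
using gamma(-m) = gamma(m).
Pure AR (q = 0): c_0 = sigma^2 = 1, c_k = 0 for k >= 1.
Equations for k = 0 and k = 1 (AR order 1):
  gamma(0) = phi_1 gamma(1) + c_0
  gamma(1) = phi_1 gamma(0) + c_1
Substituting the second into the first: gamma(0) (1 - phi_1^2) = c_0 + phi_1 c_1, so
  gamma(0) = c_0 / (1 - phi_1^2) = 1 / (1 - (-0.139)^2) = 1 / 0.980679 = 1.019702.
  gamma(1) = phi_1 gamma(0) = (-0.139)(1.019702) = -0.141739.
Therefore gamma(1) = -0.1417 (to 4 decimal places).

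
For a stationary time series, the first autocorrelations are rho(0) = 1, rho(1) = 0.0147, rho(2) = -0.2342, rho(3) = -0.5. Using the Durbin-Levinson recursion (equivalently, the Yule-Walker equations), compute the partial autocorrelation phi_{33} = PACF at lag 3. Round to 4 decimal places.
\phi_{33} = -0.5211

The PACF at lag k is phi_{kk}, the last component of the solution
to the Yule-Walker system G_k phi = r_k where
  (G_k)_{ij} = rho(|i - j|), (r_k)_i = rho(i), i,j = 1..k.
Equivalently, Durbin-Levinson gives phi_{kk} iteratively:
  phi_{11} = rho(1)
  phi_{kk} = [rho(k) - sum_{j=1..k-1} phi_{k-1,j} rho(k-j)]
            / [1 - sum_{j=1..k-1} phi_{k-1,j} rho(j)],
  phi_{k,j} = phi_{k-1,j} - phi_{kk} phi_{k-1,k-j},  j = 1..k-1.
Step k = 1:
  phi_11 = rho(1) = 0.0147.
Step k = 2:
  phi_22 = [rho(2) - phi_11 rho(1)] / [1 - phi_11 rho(1)] = [-0.2342 - (0.0147)(0.0147)] / [1 - (0.0147)(0.0147)]
         = -0.23441609 / 0.99978391 = -0.234467.
  Update: phi_21 = phi_11 - phi_22 phi_11 = 0.0147 - (-0.234467)(0.0147) = 0.018147.
Step k = 3:
  phi_33 = [rho(3) - phi_21 rho(2) - phi_22 rho(1)] / [1 - phi_21 rho(1) - phi_22 rho(2)]
    numerator   = -0.5 - (0.018147)(-0.2342) - (-0.234467)(0.0147) = -0.49230339
    denominator = 1 - (0.018147)(0.0147) - (-0.234467)(-0.2342) = 0.94482113
  phi_33 = -0.49230339 / 0.94482113 = -0.5211.
Therefore phi_{33} = -0.5211.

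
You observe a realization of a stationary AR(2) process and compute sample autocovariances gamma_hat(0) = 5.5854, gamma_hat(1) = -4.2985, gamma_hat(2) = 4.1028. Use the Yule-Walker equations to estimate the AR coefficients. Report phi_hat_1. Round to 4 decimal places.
\hat\phi_{1} = -0.5010

The Yule-Walker equations for an AR(p) process read, in matrix form,
  Gamma_p phi = r_p,   with   (Gamma_p)_{ij} = gamma(|i - j|),
                       (r_p)_i = gamma(i),   i,j = 1..p.
Substitute the sample gammas (Toeplitz matrix and right-hand side of size 2):
  Gamma_p = [[5.5854, -4.2985], [-4.2985, 5.5854]]
  r_p     = [-4.2985, 4.1028]
Written out:
  5.5854 phi_1 - 4.2985 phi_2 = -4.2985
  -4.2985 phi_1 + 5.5854 phi_2 = 4.1028
Solve by Cramer's rule:
  det = gamma(0)^2 - gamma(1)^2 = (5.5854)^2 - (-4.2985)^2 = 31.19669316 - 18.47710225 = 12.71959091
  phi_hat_1 = [gamma(1) gamma(0) - gamma(1) gamma(2)] / det = [(-4.2985)(5.5854) - (-4.2985)(4.1028)] / 12.71959091 = -6.3729561 / 12.71959091 = -0.501
  phi_hat_2 = [gamma(0) gamma(2) - gamma(1)^2] / det = [(5.5854)(4.1028) - (-4.2985)^2] / 12.71959091 = 4.43867687 / 12.71959091 = 0.349
So phi_hat = [-0.5010, 0.3490].
Therefore phi_hat_1 = -0.5010.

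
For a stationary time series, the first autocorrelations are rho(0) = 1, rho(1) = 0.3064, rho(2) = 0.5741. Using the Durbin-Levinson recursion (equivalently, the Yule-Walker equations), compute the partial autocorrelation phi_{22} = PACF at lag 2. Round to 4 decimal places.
\phi_{22} = 0.5300

The PACF at lag k is phi_{kk}, the last component of the solution
to the Yule-Walker system G_k phi = r_k where
  (G_k)_{ij} = rho(|i - j|), (r_k)_i = rho(i), i,j = 1..k.
Equivalently, Durbin-Levinson gives phi_{kk} iteratively:
  phi_{11} = rho(1)
  phi_{kk} = [rho(k) - sum_{j=1..k-1} phi_{k-1,j} rho(k-j)]
            / [1 - sum_{j=1..k-1} phi_{k-1,j} rho(j)],
  phi_{k,j} = phi_{k-1,j} - phi_{kk} phi_{k-1,k-j},  j = 1..k-1.
Step k = 1:
  phi_11 = rho(1) = 0.3064.
Step k = 2:
  phi_22 = [rho(2) - phi_11 rho(1)] / [1 - phi_11 rho(1)] = [0.5741 - (0.3064)(0.3064)] / [1 - (0.3064)(0.3064)]
         = 0.48021904 / 0.90611904 = 0.53.
Therefore phi_{22} = 0.5300.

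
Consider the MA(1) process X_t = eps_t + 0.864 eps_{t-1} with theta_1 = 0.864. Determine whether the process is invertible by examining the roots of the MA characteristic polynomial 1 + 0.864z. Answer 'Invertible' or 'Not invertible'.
\text{Invertible}

The MA(q) characteristic polynomial is P(z) = 1 + 0.864z.
Invertibility requires all roots to lie outside the unit circle, i.e. |z| > 1 for every root.
This is linear in z: 1 + (0.864) z = 0  =>  z = -1/(0.864) = -1.157407,  |z| = 1.157407.
Moduli of all roots: 1.1574.
All moduli strictly greater than 1? Yes.
Verdict: Invertible.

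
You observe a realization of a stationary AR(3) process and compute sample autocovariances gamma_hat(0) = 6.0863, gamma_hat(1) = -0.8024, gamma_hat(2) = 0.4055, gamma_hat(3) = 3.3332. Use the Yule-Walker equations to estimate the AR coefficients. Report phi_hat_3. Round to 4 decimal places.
\hat\phi_{3} = 0.5740

The Yule-Walker equations for an AR(p) process read, in matrix form,
  Gamma_p phi = r_p,   with   (Gamma_p)_{ij} = gamma(|i - j|),
                       (r_p)_i = gamma(i),   i,j = 1..p.
Substitute the sample gammas (Toeplitz matrix and right-hand side of size 3):
  Gamma_p = [[6.0863, -0.8024, 0.4055], [-0.8024, 6.0863, -0.8024], [0.4055, -0.8024, 6.0863]]
  r_p     = [-0.8024, 0.4055, 3.3332]
Written out (R1..R3):
  (R1) 6.0863 phi_1 - 0.8024 phi_2 + 0.4055 phi_3 = -0.8024
  (R2) -0.8024 phi_1 + 6.0863 phi_2 - 0.8024 phi_3 = 0.4055
  (R3) 0.4055 phi_1 - 0.8024 phi_2 + 6.0863 phi_3 = 3.3332
Gaussian elimination:
  R2 <- R2 - (-0.8024/6.0863) R1 = R2 - (-0.131837) R1:  5.980514 phi_2 - 0.74894 phi_3 = 0.299714
  R3 <- R3 - (0.4055/6.0863) R1 = R3 - (0.066625) R1:  -0.74894 phi_2 + 6.059284 phi_3 = 3.38666
  R3 <- R3 - (-0.74894/5.980514) R2 = R3 - (-0.12523) R2:  5.965494 phi_3 = 3.424193
Back-substitution:
  phi_hat_3 = 3.424193 / 5.965494 = 0.574
  phi_hat_2 = (0.299714 - (-0.74894)(0.574)) / 5.980514 = 0.121997
  phi_hat_1 = (-0.8024 - (-0.8024)(0.121997) - (0.4055)(0.574)) / 6.0863 = -0.153996
So phi_hat = [-0.1540, 0.1220, 0.5740].
Therefore phi_hat_3 = 0.5740.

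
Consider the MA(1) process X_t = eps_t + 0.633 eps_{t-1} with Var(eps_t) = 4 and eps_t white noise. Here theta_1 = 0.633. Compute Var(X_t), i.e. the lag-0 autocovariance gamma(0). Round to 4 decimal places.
\gamma(0) = 5.6028

For an MA(q) process X_t = eps_t + sum_i theta_i eps_{t-i} with
Var(eps_t) = sigma^2, the variance is
  gamma(0) = sigma^2 * (1 + sum_i theta_i^2).
  sum_i theta_i^2 = (0.633)^2 = 0.400689.
  gamma(0) = 4 * (1 + 0.400689) = 4 * 1.400689 = 5.602756, which rounds to 5.6028.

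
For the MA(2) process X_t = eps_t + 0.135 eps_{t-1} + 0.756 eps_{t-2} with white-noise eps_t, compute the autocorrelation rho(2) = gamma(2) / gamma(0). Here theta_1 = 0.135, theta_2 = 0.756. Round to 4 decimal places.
\rho(2) = 0.4755

For an MA(q) process with theta_0 = 1, the autocovariance is
  gamma(k) = sigma^2 * sum_{i=0..q-k} theta_i * theta_{i+k},
and rho(k) = gamma(k) / gamma(0). Sigma^2 cancels.
  numerator   = (1)*(0.756) = 0.756.
  denominator = (1)^2 + (0.135)^2 + (0.756)^2 = 1.589761.
  rho(2) = 0.756 / 1.589761 = 0.4755.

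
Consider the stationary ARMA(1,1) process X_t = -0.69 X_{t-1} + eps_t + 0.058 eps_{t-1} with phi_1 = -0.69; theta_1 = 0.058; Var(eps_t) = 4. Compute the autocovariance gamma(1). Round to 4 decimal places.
\gamma(1) = -4.6322

Multiply the model equation by X_{t-k} and take expectations. With theta_0 = psi_0 = 1 and psi_j the MA(infinity) weights, this gives
  gamma(k) - sum_i phi_i gamma(k-i) = c_k,
  c_k = sigma^2 * sum_{j=k..q} theta_j psi_{j-k}   (c_k = 0 for k > q),
using gamma(-m) = gamma(m).
psi-weights needed (psi_j = theta_j + sum_i phi_i psi_{j-i}):
  psi_1 = theta_1 + phi_1 = 0.058 + (-0.69) = -0.632
Right-hand sides:
  c_0 = sigma^2 (1 + theta_1 psi_1) = 4 * (1 + (0.058)(-0.632)) = 4 * 0.963344 = 3.853376
  c_1 = sigma^2 theta_1 = 4 * (0.058) = 0.232
  c_2 = 0
Equations for k = 0 and k = 1 (AR order 1):
  gamma(0) = phi_1 gamma(1) + c_0
  gamma(1) = phi_1 gamma(0) + c_1
Substituting the second into the first: gamma(0) (1 - phi_1^2) = c_0 + phi_1 c_1, so
  gamma(0) = (c_0 + phi_1 c_1) / (1 - phi_1^2) = (3.853376 + (-0.69)(0.232)) / (1 - (-0.69)^2) = 3.693296 / 0.5239 = 7.04962.
  gamma(1) = phi_1 gamma(0) + c_1 = (-0.69)(7.04962) + (0.232) = -4.632238.
Therefore gamma(1) = -4.6322 (to 4 decimal places).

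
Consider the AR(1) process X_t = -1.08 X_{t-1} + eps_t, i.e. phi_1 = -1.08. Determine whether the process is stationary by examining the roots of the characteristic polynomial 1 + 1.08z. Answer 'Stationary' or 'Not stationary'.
\text{Not stationary}

The AR(p) characteristic polynomial is P(z) = 1 + 1.08z.
Stationarity requires all roots to lie outside the unit circle, i.e. |z| > 1 for every root.
This is linear in z: 1 + (1.08) z = 0  =>  z = -1/(1.08) = -0.925926,  |z| = 0.925926.
Moduli of all roots: 0.9259.
All moduli strictly greater than 1? No.
Verdict: Not stationary.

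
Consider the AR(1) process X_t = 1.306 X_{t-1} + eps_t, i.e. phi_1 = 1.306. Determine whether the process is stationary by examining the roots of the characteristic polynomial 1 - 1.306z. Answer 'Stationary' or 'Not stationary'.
\text{Not stationary}

The AR(p) characteristic polynomial is P(z) = 1 - 1.306z.
Stationarity requires all roots to lie outside the unit circle, i.e. |z| > 1 for every root.
This is linear in z: 1 + (-1.306) z = 0  =>  z = -1/(-1.306) = 0.765697,  |z| = 0.765697.
Moduli of all roots: 0.7657.
All moduli strictly greater than 1? No.
Verdict: Not stationary.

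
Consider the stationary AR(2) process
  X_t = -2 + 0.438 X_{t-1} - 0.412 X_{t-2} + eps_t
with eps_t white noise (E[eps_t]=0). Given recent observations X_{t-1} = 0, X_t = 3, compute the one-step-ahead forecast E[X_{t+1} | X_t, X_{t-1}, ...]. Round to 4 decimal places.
E[X_{t+1} \mid \mathcal F_t] = -0.6860

For an AR(p) model X_t = c + sum_i phi_i X_{t-i} + eps_t, the
one-step-ahead conditional mean is
  E[X_{t+1} | X_t, ...] = c + sum_i phi_i X_{t+1-i}.
Substitute known values:
  E[X_{t+1} | ...] = -2 + (0.438) * (3) + (-0.412) * (0)
                   = -0.6860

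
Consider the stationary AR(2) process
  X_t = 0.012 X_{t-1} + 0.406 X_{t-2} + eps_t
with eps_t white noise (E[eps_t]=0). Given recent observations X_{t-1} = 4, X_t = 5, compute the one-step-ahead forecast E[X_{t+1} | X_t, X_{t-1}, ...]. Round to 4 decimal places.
E[X_{t+1} \mid \mathcal F_t] = 1.6840

For an AR(p) model X_t = c + sum_i phi_i X_{t-i} + eps_t, the
one-step-ahead conditional mean is
  E[X_{t+1} | X_t, ...] = c + sum_i phi_i X_{t+1-i}.
Substitute known values:
  E[X_{t+1} | ...] = (0.012) * (5) + (0.406) * (4)
                   = 1.6840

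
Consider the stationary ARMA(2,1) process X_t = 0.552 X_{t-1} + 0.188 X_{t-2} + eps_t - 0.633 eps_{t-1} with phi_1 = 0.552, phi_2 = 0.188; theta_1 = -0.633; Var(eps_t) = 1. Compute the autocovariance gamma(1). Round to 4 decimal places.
\gamma(1) = -0.0720

Multiply the model equation by X_{t-k} and take expectations. With theta_0 = psi_0 = 1 and psi_j the MA(infinity) weights, this gives
  gamma(k) - sum_i phi_i gamma(k-i) = c_k,
  c_k = sigma^2 * sum_{j=k..q} theta_j psi_{j-k}   (c_k = 0 for k > q),
using gamma(-m) = gamma(m).
psi-weights needed (psi_j = theta_j + sum_i phi_i psi_{j-i}):
  psi_1 = theta_1 + phi_1 = -0.633 + (0.552) = -0.081
Right-hand sides:
  c_0 = sigma^2 (1 + theta_1 psi_1) = 1 * (1 + (-0.633)(-0.081)) = 1 * 1.051273 = 1.051273
  c_1 = sigma^2 theta_1 = 1 * (-0.633) = -0.633
  c_2 = 0
Equations for k = 0, 1, 2 (AR order 2, c_2 = 0):
  (E0) gamma(0) = phi_1 gamma(1) + phi_2 gamma(2) + c_0
  (E1) gamma(1) = phi_1 gamma(0) + phi_2 gamma(1) + c_1
  (E2) gamma(2) = phi_1 gamma(1) + phi_2 gamma(0)
From (E1): gamma(1) = A gamma(0) + B with
  A = phi_1 / (1 - phi_2) = 0.552 / 0.812 = 0.679803,   B = c_1 / (1 - phi_2) = -0.633 / 0.812 = -0.779557.
Insert (E2) into (E0): gamma(0) (1 - phi_2^2) = phi_1 (1 + phi_2) gamma(1) + c_0.
  phi_1 (1 + phi_2) = (0.552)(1.188) = 0.655776,   1 - phi_2^2 = 0.964656.
Replace gamma(1) by A gamma(0) + B and collect gamma(0):
  gamma(0) [0.964656 - (0.655776)(0.679803)] = (0.655776)(-0.779557) + 1.051273
  gamma(0) * 0.518858 = 0.540058
  gamma(0) = 0.540058 / 0.518858 = 1.040861.
  gamma(1) = A gamma(0) + B = (0.679803)(1.040861) + (-0.779557) = -0.071976.
Therefore gamma(1) = -0.0720 (to 4 decimal places).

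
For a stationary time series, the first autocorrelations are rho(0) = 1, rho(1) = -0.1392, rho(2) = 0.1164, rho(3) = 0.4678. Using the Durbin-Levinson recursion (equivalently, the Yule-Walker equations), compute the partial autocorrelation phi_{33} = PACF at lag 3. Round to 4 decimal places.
\phi_{33} = 0.5110

The PACF at lag k is phi_{kk}, the last component of the solution
to the Yule-Walker system G_k phi = r_k where
  (G_k)_{ij} = rho(|i - j|), (r_k)_i = rho(i), i,j = 1..k.
Equivalently, Durbin-Levinson gives phi_{kk} iteratively:
  phi_{11} = rho(1)
  phi_{kk} = [rho(k) - sum_{j=1..k-1} phi_{k-1,j} rho(k-j)]
            / [1 - sum_{j=1..k-1} phi_{k-1,j} rho(j)],
  phi_{k,j} = phi_{k-1,j} - phi_{kk} phi_{k-1,k-j},  j = 1..k-1.
Step k = 1:
  phi_11 = rho(1) = -0.1392.
Step k = 2:
  phi_22 = [rho(2) - phi_11 rho(1)] / [1 - phi_11 rho(1)] = [0.1164 - (-0.1392)(-0.1392)] / [1 - (-0.1392)(-0.1392)]
         = 0.09702336 / 0.98062336 = 0.09894.
  Update: phi_21 = phi_11 - phi_22 phi_11 = -0.1392 - (0.09894)(-0.1392) = -0.125427.
Step k = 3:
  phi_33 = [rho(3) - phi_21 rho(2) - phi_22 rho(1)] / [1 - phi_21 rho(1) - phi_22 rho(2)]
    numerator   = 0.4678 - (-0.125427)(0.1164) - (0.09894)(-0.1392) = 0.49617228
    denominator = 1 - (-0.125427)(-0.1392) - (0.09894)(0.1164) = 0.97102382
  phi_33 = 0.49617228 / 0.97102382 = 0.511.
Therefore phi_{33} = 0.5110.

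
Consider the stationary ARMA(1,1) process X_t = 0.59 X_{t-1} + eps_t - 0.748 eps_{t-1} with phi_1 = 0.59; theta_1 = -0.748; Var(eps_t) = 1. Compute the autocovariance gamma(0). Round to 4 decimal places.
\gamma(0) = 1.0383

Multiply the model equation by X_{t-k} and take expectations. With theta_0 = psi_0 = 1 and psi_j the MA(infinity) weights, this gives
  gamma(k) - sum_i phi_i gamma(k-i) = c_k,
  c_k = sigma^2 * sum_{j=k..q} theta_j psi_{j-k}   (c_k = 0 for k > q),
using gamma(-m) = gamma(m).
psi-weights needed (psi_j = theta_j + sum_i phi_i psi_{j-i}):
  psi_1 = theta_1 + phi_1 = -0.748 + (0.59) = -0.158
Right-hand sides:
  c_0 = sigma^2 (1 + theta_1 psi_1) = 1 * (1 + (-0.748)(-0.158)) = 1 * 1.118184 = 1.118184
  c_1 = sigma^2 theta_1 = 1 * (-0.748) = -0.748
  c_2 = 0
Equations for k = 0 and k = 1 (AR order 1):
  gamma(0) = phi_1 gamma(1) + c_0
  gamma(1) = phi_1 gamma(0) + c_1
Substituting the second into the first: gamma(0) (1 - phi_1^2) = c_0 + phi_1 c_1, so
  gamma(0) = (c_0 + phi_1 c_1) / (1 - phi_1^2) = (1.118184 + (0.59)(-0.748)) / (1 - (0.59)^2) = 0.676864 / 0.6519 = 1.038294.
Therefore gamma(0) = 1.0383 (to 4 decimal places).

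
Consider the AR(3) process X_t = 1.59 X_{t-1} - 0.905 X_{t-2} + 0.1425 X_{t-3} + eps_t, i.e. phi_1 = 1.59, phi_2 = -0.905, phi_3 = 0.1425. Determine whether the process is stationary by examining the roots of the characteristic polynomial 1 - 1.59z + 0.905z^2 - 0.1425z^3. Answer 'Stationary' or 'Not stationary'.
\text{Stationary}

The AR(p) characteristic polynomial is P(z) = 1 - 1.59z + 0.905z^2 - 0.1425z^3.
Stationarity requires all roots to lie outside the unit circle, i.e. |z| > 1 for every root.
Degree 3: look for a simple real root z0 first, then factor out (1 - z/z0) and solve the remaining quadratic.
Testing z0 = 4: P(4) = 1 + (-1.59)(4) + (0.905)(4)^2 + (-0.1425)(4)^3
  = 1 + (-6.36) + (14.48) + (-9.12) = 0.  So z_0 = 4 is a root, |z_0| = 4.
Divide out the factor (1 - 0.25 z) = (1 - z/z0) (since 1/z0 = 0.25):
  P(z) = (1 - 0.25 z)(1 + (-1.34) z + (0.57) z^2)
  [check: z-coef -1.34 - (0.25) = -1.59; z^2-coef 0.57 - (0.25)(-1.34) = 0.905; z^3-coef -(0.25)(0.57) = -0.1425.]
Remaining roots from the quadratic factor 1 + (-1.34) z + (0.57) z^2:
  Set 1 + (-1.34) z + (0.57) z^2 = 0, i.e. a z^2 + b z + c = 0 with a = 0.57, b = -1.34, c = 1.
  Discriminant D = b^2 - 4ac = (-1.34)^2 - 4*(0.57)*1 = 1.7956 - (2.28) = -0.4844.
  D < 0, so the roots are the complex-conjugate pair z = (-b +/- i sqrt(-D)) / (2a) = 1.1754 +/- 0.6105i.
  For a conjugate pair |z|^2 = z * conj(z) = (product of roots) = c/a = 1/(0.57) = 1.754386, so |z| = sqrt(1.754386) = 1.3245 for both roots.
Moduli of all roots: 4.0000, 1.3245, 1.3245.
All moduli strictly greater than 1? Yes.
Verdict: Stationary.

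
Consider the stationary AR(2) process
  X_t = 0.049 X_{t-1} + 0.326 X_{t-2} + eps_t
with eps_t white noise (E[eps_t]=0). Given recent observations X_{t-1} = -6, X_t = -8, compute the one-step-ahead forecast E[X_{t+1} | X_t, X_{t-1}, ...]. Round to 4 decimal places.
E[X_{t+1} \mid \mathcal F_t] = -2.3480

For an AR(p) model X_t = c + sum_i phi_i X_{t-i} + eps_t, the
one-step-ahead conditional mean is
  E[X_{t+1} | X_t, ...] = c + sum_i phi_i X_{t+1-i}.
Substitute known values:
  E[X_{t+1} | ...] = (0.049) * (-8) + (0.326) * (-6)
                   = -2.3480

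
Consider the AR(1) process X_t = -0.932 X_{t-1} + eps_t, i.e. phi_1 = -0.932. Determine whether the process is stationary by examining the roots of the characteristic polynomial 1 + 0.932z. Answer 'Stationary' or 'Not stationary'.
\text{Stationary}

The AR(p) characteristic polynomial is P(z) = 1 + 0.932z.
Stationarity requires all roots to lie outside the unit circle, i.e. |z| > 1 for every root.
This is linear in z: 1 + (0.932) z = 0  =>  z = -1/(0.932) = -1.072961,  |z| = 1.072961.
Moduli of all roots: 1.0730.
All moduli strictly greater than 1? Yes.
Verdict: Stationary.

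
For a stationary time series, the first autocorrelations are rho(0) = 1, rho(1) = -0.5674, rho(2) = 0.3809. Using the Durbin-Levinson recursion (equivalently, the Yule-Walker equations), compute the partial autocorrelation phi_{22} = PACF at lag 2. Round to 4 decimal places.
\phi_{22} = 0.0870

The PACF at lag k is phi_{kk}, the last component of the solution
to the Yule-Walker system G_k phi = r_k where
  (G_k)_{ij} = rho(|i - j|), (r_k)_i = rho(i), i,j = 1..k.
Equivalently, Durbin-Levinson gives phi_{kk} iteratively:
  phi_{11} = rho(1)
  phi_{kk} = [rho(k) - sum_{j=1..k-1} phi_{k-1,j} rho(k-j)]
            / [1 - sum_{j=1..k-1} phi_{k-1,j} rho(j)],
  phi_{k,j} = phi_{k-1,j} - phi_{kk} phi_{k-1,k-j},  j = 1..k-1.
Step k = 1:
  phi_11 = rho(1) = -0.5674.
Step k = 2:
  phi_22 = [rho(2) - phi_11 rho(1)] / [1 - phi_11 rho(1)] = [0.3809 - (-0.5674)(-0.5674)] / [1 - (-0.5674)(-0.5674)]
         = 0.05895724 / 0.67805724 = 0.087.
Therefore phi_{22} = 0.0870.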